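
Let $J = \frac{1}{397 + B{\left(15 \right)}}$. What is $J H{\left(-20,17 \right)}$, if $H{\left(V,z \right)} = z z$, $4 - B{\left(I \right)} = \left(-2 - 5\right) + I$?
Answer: $\frac{289}{393} \approx 0.73537$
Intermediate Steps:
$B{\left(I \right)} = 11 - I$ ($B{\left(I \right)} = 4 - \left(\left(-2 - 5\right) + I\right) = 4 - \left(-7 + I\right) = 11 - I$)
$H{\left(V,z \right)} = z^{2}$
$J = \frac{1}{393}$ ($J = \frac{1}{397 + \left(11 - 15\right)} = \frac{1}{397 - 4} = \frac{1}{393} \approx 0.0025445$)
$J H{\left(-20,17 \right)} = \frac{17^{2}}{393} = \frac{1}{393} \cdot 289 = \frac{289}{393}$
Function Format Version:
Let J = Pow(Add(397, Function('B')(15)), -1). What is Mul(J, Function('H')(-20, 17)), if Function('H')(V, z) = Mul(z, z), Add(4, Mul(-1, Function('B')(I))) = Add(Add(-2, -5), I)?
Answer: Rational(289, 393) ≈ 0.73537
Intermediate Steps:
Function('B')(I) = Add(11, Mul(-1, I)) (Function('B')(I) = Add(4, Mul(-1, Add(Add(-2, -5), I))) = Add(4, Mul(-1, Add(-7, I))) = Add(4, Add(7, Mul(-1, I))) = Add(11, Mul(-1, I)))
Function('H')(V, z) = Pow(z, 2)
J = Rational(1, 393) (J = Pow(Add(397, Add(11, Mul(-1, 15))), -1) = Pow(Add(397, Add(11, -15)), -1) = Pow(Add(397, -4), -1) = Pow(393, -1) = Rational(1, 393) ≈ 0.0025445)
Mul(J, Function('H')(-20, 17)) = Mul(Rational(1, 393), Pow(17, 2)) = Mul(Rational(1, 393), 289) = Rational(289, 393)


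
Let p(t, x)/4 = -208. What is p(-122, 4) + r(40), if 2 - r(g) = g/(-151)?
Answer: -125290/151 ≈ -829.74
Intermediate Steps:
p(t, x) = -832 (p(t, x) = 4*(-208) = -832)
r(g) = 2 + g/151 (r(g) = 2 - g/(-151) = 2 - g*(-1)/151 = 2 - (-1)*g/151 = 2 + g/151)
p(-122, 4) + r(40) = -832 + (2 + (1/151)*40) = -832 + (2 + 40/151) = -832 + 342/151 = -125290/151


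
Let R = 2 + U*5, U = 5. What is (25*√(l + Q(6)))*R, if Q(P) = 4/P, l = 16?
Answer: 1125*√6 ≈ 2755.7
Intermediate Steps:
R = 27 (R = 2 + 5*5 = 2 + 25 = 27)
(25*√(l + Q(6)))*R = (25*√(16 + 4/6))*27 = (25*√(16 + 4*(⅙)))*27 = (25*√(16 + ⅔))*27 = (25*√(50/3))*27 = (25*(5*√6/3))*27 = (125*√6/3)*27 = 1125*√6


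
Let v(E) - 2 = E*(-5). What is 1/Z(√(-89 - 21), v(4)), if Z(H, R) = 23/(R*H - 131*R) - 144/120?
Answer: -166518270/198208129 - 10350*I*√110/198208129 ≈ -0.84012 - 0.00054767*I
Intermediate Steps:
v(E) = 2 - 5*E (v(E) = 2 + E*(-5) = 2 - 5*E)
Z(H, R) = -6/5 + 23/(-131*R + H*R) (Z(H, R) = 23/(H*R - 131*R) - 144*1/120 = 23/(-131*R + H*R) - 6/5 = -6/5 + 23/(-131*R + H*R))
1/Z(√(-89 - 21), v(4)) = 1/((115 + 786*(2 - 5*4) - 6*√(-89 - 21)*(2 - 5*4))/(5*(2 - 5*4)*(-131 + √(-89 - 21)))) = 1/((115 + 786*(2 - 20) - 6*√(-110)*(2 - 20))/(5*(2 - 20)*(-131 + √(-110)))) = 1/((⅕)*(115 + 786*(-18) - 6*I*√110*(-18))/(-18*(-131 + I*√110))) = 1/((⅕)*(-1/18)*(115 - 14148 + 108*I*√110)/(-131 + I*√110)) = 1/((⅕)*(-1/18)*(-14033 + 108*I*√110)/(-131 + I*√110)) = 1/(-(-14033 + 108*I*√110)/(90*(-131 + I*√110))) = -90*(-131 + I*√110)/(-14033 + 108*I*√110)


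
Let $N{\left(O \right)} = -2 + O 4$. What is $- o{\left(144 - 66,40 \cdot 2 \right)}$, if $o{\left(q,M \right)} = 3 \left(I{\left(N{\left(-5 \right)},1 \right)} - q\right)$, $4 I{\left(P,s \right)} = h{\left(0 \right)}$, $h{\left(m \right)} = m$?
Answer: $234$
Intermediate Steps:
$N{\left(O \right)} = -2 + 4 O$
$I{\left(P,s \right)} = 0$ ($I{\left(P,s \right)} = \frac{1}{4} \cdot 0 = 0$)
$o{\left(q,M \right)} = - 3 q$ ($o{\left(q,M \right)} = 3 \left(0 - q\right) = 3 \left(- q\right) = - 3 q$)
$- o{\left(144 - 66,40 \cdot 2 \right)} = - \left(-3\right) \left(144 - 66\right) = - \left(-3\right) 78 = \left(-1\right) \left(-234\right) = 234$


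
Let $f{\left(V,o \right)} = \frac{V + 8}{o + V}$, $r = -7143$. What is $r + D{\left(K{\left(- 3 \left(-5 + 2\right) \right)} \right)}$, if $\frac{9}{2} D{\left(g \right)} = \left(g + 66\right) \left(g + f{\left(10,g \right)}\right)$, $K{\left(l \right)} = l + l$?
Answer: $-6795$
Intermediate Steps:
$K{\left(l \right)} = 2 l$
$f{\left(V,o \right)} = \frac{8 + V}{V + o}$
$D{\left(g \right)} = \frac{2 \left(66 + g\right) \left(g + \frac{18}{10 + g}\right)}{9}$ ($D{\left(g \right)} = \frac{2 \left(g + 66\right) \left(g + \frac{8 + 10}{10 + g}\right)}{9} = \frac{2 \left(66 + g\right) \left(g + \frac{1}{10 + g} 18\right)}{9} = \frac{2 \left(66 + g\right) \left(g + \frac{18}{10 + g}\right)}{9}$)
$r + D{\left(K{\left(- 3 \left(-5 + 2\right) \right)} \right)} = -7143 + \frac{2 \left(1188 + 18 \cdot 2 \left(- 3 \left(-5 + 2\right)\right) + 2 \left(- 3 \left(-5 + 2\right)\right) \left(10 + 2 \left(- 3 \left(-5 + 2\right)\right)\right) \left(66 + 2 \left(- 3 \left(-5 + 2\right)\right)\right)\right)}{9 \left(10 + 2 \left(- 3 \left(-5 + 2\right)\right)\right)} = -7143 + \frac{2 \left(1188 + 18 \cdot 2 \left(\left(-3\right) \left(-3\right)\right) + 2 \left(\left(-3\right) \left(-3\right)\right) \left(10 + 2 \left(\left(-3\right) \left(-3\right)\right)\right) \left(66 + 2 \left(\left(-3\right) \left(-3\right)\right)\right)\right)}{9 \left(10 + 2 \left(\left(-3\right) \left(-3\right)\right)\right)} = -7143 + \frac{2 \left(1188 + 18 \cdot 2 \cdot 9 + 2 \cdot 9 \left(10 + 2 \cdot 9\right) \left(66 + 2 \cdot 9\right)\right)}{9 \left(10 + 2 \cdot 9\right)} = -7143 + \frac{2 \left(1188 + 18 \cdot 18 + 18 \left(10 + 18\right) \left(66 + 18\right)\right)}{9 \left(10 + 18\right)} = -7143 + \frac{2 \left(1188 + 324 + 18 \cdot 28 \cdot 84\right)}{9 \cdot 28} = -7143 + \frac{2}{9} \cdot \frac{1}{28} \left(1188 + 324 + 42336\right) = -7143 + \frac{2}{9} \cdot \frac{1}{28} \cdot 43848 = -7143 + 348 = -6795$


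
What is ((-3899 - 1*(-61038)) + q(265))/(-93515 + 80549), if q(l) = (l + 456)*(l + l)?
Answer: -146423/4322 ≈ -33.879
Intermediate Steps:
q(l) = 2*l*(456 + l) (q(l) = (456 + l)*(2*l) = 2*l*(456 + l))
((-3899 - 1*(-61038)) + q(265))/(-93515 + 80549) = ((-3899 - 1*(-61038)) + 2*265*(456 + 265))/(-93515 + 80549) = ((-3899 + 61038) + 2*265*721)/(-12966) = (57139 + 382130)*(-1/12966) = 439269*(-1/12966) = -146423/4322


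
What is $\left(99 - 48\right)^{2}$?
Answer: $2601$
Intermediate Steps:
$\left(99 - 48\right)^{2} = 51^{2} = 2601$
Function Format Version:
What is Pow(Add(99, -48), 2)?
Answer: 2601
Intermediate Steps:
Pow(Add(99, -48), 2) = Pow(51, 2) = 2601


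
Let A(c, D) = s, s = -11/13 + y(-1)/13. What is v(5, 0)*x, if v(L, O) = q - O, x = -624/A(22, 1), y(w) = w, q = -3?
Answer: -2028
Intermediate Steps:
s = -12/13 (s = -11/13 - 1/13 = -12/13 ≈ -0.92308)
A(c, D) = -12/13
x = 676 (x = -624/(-12/13) = -624*(-13/12) = 676)
v(L, O) = -3 - O
v(5, 0)*x = (-3 - 1*0)*676 = (-3 + 0)*676 = -3*676 = -2028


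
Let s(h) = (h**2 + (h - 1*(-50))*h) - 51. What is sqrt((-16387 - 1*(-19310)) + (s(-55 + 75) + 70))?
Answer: sqrt(4742) ≈ 68.862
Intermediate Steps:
s(h) = -51 + h**2 + h*(50 + h) (s(h) = (h**2 + (h + 50)*h) - 51 = (h**2 + (50 + h)*h) - 51 = (h**2 + h*(50 + h)) - 51 = -51 + h**2 + h*(50 + h))
sqrt((-16387 - 1*(-19310)) + (s(-55 + 75) + 70)) = sqrt((-16387 - 1*(-19310)) + ((-51 + 2*(-55 + 75)**2 + 50*(-55 + 75)) + 70)) = sqrt((-16387 + 19310) + ((-51 + 2*20**2 + 50*20) + 70)) = sqrt(2923 + ((-51 + 2*400 + 1000) + 70)) = sqrt(2923 + ((-51 + 800 + 1000) + 70)) = sqrt(2923 + (1749 + 70)) = sqrt(2923 + 1819) = sqrt(4742)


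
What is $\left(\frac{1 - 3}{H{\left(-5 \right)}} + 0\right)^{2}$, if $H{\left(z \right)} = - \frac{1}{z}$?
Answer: $100$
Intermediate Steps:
$\left(\frac{1 - 3}{H{\left(-5 \right)}} + 0\right)^{2} = \left(\frac{1 - 3}{\left(-1\right) \frac{1}{-5}} + 0\right)^{2} = \left(\frac{1 - 3}{\left(-1\right) \left(- \frac{1}{5}\right)} + 0\right)^{2} = \left(- 2 \frac{1}{\frac{1}{5}} + 0\right)^{2} = \left(\left(-2\right) 5 + 0\right)^{2} = \left(-10 + 0\right)^{2} = \left(-10\right)^{2} = 100$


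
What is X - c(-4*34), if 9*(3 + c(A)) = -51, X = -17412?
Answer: -52210/3 ≈ -17403.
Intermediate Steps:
c(A) = -26/3 (c(A) = -3 + (⅑)*(-51) = -3 - 17/3 = -26/3)
X - c(-4*34) = -17412 - 1*(-26/3) = -17412 + 26/3 = -52210/3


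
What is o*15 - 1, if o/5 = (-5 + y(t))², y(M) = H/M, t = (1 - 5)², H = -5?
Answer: 541619/256 ≈ 2115.7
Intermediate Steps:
t = 16 (t = (-4)² = 16)
y(M) = -5/M
o = 36125/256 (o = 5*(-5 - 5/16)² = 5*(-85/16)² = 5*(7225/256) = 36125/256 ≈ 141.11)
o*15 - 1 = (36125/256)*15 - 1 = 541875/256 - 1 = 541619/256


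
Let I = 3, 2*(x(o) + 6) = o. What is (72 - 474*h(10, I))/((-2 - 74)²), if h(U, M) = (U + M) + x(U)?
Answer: -351/361 ≈ -0.97230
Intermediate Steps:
x(o) = -6 + o/2
h(U, M) = -6 + M + 3*U/2 (h(U, M) = (U + M) + (-6 + U/2) = (M + U) + (-6 + U/2) = -6 + M + 3*U/2)
(72 - 474*h(10, I))/((-2 - 74)²) = (72 - 474*(-6 + 3 + (3/2)*10))/((-2 - 74)²) = (72 - 474*(-6 + 3 + 15))/((-76)²) = (72 - 474*12)/5776 = (72 - 5688)*(1/5776) = -5616*1/5776 = -351/361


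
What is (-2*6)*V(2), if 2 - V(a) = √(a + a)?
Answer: 0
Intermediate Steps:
V(a) = 2 - √2*√a (V(a) = 2 - √(a + a) = 2 - √(2*a) = 2 - √2*√a)
(-2*6)*V(2) = (-2*6)*(2 - √2*√2) = -12*(2 - 2) = -12*0 = 0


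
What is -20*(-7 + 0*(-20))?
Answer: 140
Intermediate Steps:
-20*(-7 + 0*(-20)) = -20*(-7 + 0) = -20*(-7) = 140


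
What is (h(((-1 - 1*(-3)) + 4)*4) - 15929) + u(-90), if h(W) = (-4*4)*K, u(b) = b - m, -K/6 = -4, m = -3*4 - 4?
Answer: -16387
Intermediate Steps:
m = -16 (m = -12 - 4 = -16)
K = 24 (K = -6*(-4) = 24)
u(b) = 16 + b (u(b) = b - 1*(-16) = b + 16 = 16 + b)
h(W) = -384 (h(W) = -4*4*24 = -16*24 = -384)
(h(((-1 - 1*(-3)) + 4)*4) - 15929) + u(-90) = (-384 - 15929) + (16 - 90) = -16313 - 74 = -16387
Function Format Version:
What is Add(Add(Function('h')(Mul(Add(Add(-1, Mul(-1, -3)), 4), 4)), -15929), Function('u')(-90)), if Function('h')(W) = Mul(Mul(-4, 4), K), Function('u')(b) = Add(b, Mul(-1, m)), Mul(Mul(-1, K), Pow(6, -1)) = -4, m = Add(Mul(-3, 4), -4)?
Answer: -16387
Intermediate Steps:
m = -16 (m = Add(-12, -4) = -16)
K = 24 (K = Mul(-6, -4) = 24)
Function('u')(b) = Add(16, b) (Function('u')(b) = Add(b, Mul(-1, -16)) = Add(b, 16) = Add(16, b))
Function('h')(W) = -384 (Function('h')(W) = Mul(Mul(-4, 4), 24) = Mul(-16, 24) = -384)
Add(Add(Function('h')(Mul(Add(Add(-1, Mul(-1, -3)), 4), 4)), -15929), Function('u')(-90)) = Add(Add(-384, -15929), Add(16, -90)) = Add(-16313, -74) = -16387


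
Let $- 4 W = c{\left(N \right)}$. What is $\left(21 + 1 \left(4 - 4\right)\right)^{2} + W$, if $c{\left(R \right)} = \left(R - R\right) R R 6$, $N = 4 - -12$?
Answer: $441$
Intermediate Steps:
$N = 16$ ($N = 4 + 12 = 16$)
$c{\left(R \right)} = 0$ ($c{\left(R \right)} = 0 R R 6 = 0 R 6 = 0 \cdot 6 = 0$)
$W = 0$ ($W = \left(- \frac{1}{4}\right) 0 = 0$)
$\left(21 + 1 \left(4 - 4\right)\right)^{2} + W = \left(21 + 1 \left(4 - 4\right)\right)^{2} + 0 = \left(21 + 1 \cdot 0\right)^{2} + 0 = \left(21 + 0\right)^{2} + 0 = 21^{2} + 0 = 441 + 0 = 441$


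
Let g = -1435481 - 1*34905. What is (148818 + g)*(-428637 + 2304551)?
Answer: -2479147913152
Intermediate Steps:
g = -1470386 (g = -1435481 - 34905 = -1470386)
(148818 + g)*(-428637 + 2304551) = (148818 - 1470386)*(-428637 + 2304551) = -1321568*1875914 = -2479147913152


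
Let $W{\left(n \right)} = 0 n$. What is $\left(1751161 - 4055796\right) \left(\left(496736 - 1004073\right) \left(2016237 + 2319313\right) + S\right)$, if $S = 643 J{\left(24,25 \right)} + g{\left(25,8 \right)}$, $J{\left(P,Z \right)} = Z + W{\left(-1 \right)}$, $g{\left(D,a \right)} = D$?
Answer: $5069240378852548750$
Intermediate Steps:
$W{\left(n \right)} = 0$
$J{\left(P,Z \right)} = Z$ ($J{\left(P,Z \right)} = Z + 0 = Z$)
$S = 16100$ ($S = 643 \cdot 25 + 25 = 16075 + 25 = 16100$)
$\left(1751161 - 4055796\right) \left(\left(496736 - 1004073\right) \left(2016237 + 2319313\right) + S\right) = \left(1751161 - 4055796\right) \left(\left(496736 - 1004073\right) \left(2016237 + 2319313\right) + 16100\right) = - 2304635 \left(\left(-507337\right) 4335550 + 16100\right) = - 2304635 \left(-2199584930350 + 16100\right) = \left(-2304635\right) \left(-2199584914250\right) = 5069240378852548750$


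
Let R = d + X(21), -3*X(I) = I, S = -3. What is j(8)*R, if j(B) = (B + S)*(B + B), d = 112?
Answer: 8400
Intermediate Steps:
X(I) = -I/3
j(B) = 2*B*(-3 + B) (j(B) = (B - 3)*(B + B) = (-3 + B)*(2*B) = 2*B*(-3 + B))
R = 105 (R = 112 - ⅓*21 = 112 - 7 = 105)
j(8)*R = (2*8*(-3 + 8))*105 = (2*8*5)*105 = 80*105 = 8400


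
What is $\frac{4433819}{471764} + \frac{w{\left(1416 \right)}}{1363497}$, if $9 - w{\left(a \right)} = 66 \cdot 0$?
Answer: $\frac{2015167716973}{214416266236} \approx 9.3984$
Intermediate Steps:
$w{\left(a \right)} = 9$ ($w{\left(a \right)} = 9 - 66 \cdot 0 = 9 - 0 = 9 + 0 = 9$)
$\frac{4433819}{471764} + \frac{w{\left(1416 \right)}}{1363497} = \frac{4433819}{471764} + \frac{9}{1363497} = 4433819 \cdot \frac{1}{471764} + 9 \cdot \frac{1}{1363497} = \frac{4433819}{471764} + \frac{3}{454499} = \frac{2015167716973}{214416266236}$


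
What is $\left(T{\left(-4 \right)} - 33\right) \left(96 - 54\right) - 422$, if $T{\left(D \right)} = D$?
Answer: $-1976$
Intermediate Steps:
$\left(T{\left(-4 \right)} - 33\right) \left(96 - 54\right) - 422 = \left(-4 - 33\right) \left(96 - 54\right) - 422 = \left(-4 + \left(-56 + 23\right)\right) 42 - 422 = \left(-4 - 33\right) 42 - 422 = \left(-37\right) 42 - 422 = -1554 - 422 = -1976$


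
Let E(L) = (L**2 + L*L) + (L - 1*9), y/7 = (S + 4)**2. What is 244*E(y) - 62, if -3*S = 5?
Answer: 57983042/81 ≈ 7.1584e+5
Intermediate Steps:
S = -5/3 (S = -1/3*5 = -5/3 ≈ -1.6667)
y = 343/9 (y = 7*(-5/3 + 4)**2 = 7*(7/3)**2 = 7*(49/9) = 343/9 ≈ 38.111)
E(L) = -9 + L + 2*L**2 (E(L) = (L**2 + L**2) + (L - 9) = 2*L**2 + (-9 + L) = -9 + L + 2*L**2)
244*E(y) - 62 = 244*(-9 + 343/9 + 2*(343/9)**2) - 62 = 244*(-9 + 343/9 + 2*(117649/81)) - 62 = 244*(-9 + 343/9 + 235298/81) - 62 = 244*(237656/81) - 62 = 57988064/81 - 62 = 57983042/81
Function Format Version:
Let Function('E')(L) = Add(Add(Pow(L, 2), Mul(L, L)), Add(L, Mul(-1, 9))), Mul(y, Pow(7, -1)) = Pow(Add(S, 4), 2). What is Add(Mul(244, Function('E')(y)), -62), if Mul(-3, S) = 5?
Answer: Rational(57983042, 81) ≈ 7.1584e+5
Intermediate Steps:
S = Rational(-5, 3) (S = Mul(Rational(-1, 3), 5) = Rational(-5, 3) ≈ -1.6667)
y = Rational(343, 9) (y = Mul(7, Pow(Add(Rational(-5, 3), 4), 2)) = Mul(7, Pow(Rational(7, 3), 2)) = Mul(7, Rational(49, 9)) = Rational(343, 9) ≈ 38.111)
Function('E')(L) = Add(-9, L, Mul(2, Pow(L, 2))) (Function('E')(L) = Add(Add(Pow(L, 2), Pow(L, 2)), Add(L, -9)) = Add(Mul(2, Pow(L, 2)), Add(-9, L)) = Add(-9, L, Mul(2, Pow(L, 2))))
Add(Mul(244, Function('E')(y)), -62) = Add(Mul(244, Add(-9, Rational(343, 9), Mul(2, Pow(Rational(343, 9), 2)))), -62) = Add(Mul(244, Add(-9, Rational(343, 9), Mul(2, Rational(117649, 81)))), -62) = Add(Mul(244, Add(-9, Rational(343, 9), Rational(235298, 81))), -62) = Add(Mul(244, Rational(237656, 81)), -62) = Add(Rational(57988064, 81), -62) = Rational(57983042, 81)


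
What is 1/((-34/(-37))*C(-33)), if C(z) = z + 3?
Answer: -37/1020 ≈ -0.036274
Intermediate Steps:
C(z) = 3 + z
1/((-34/(-37))*C(-33)) = 1/((-34/(-37))*(3 - 33)) = 1/(-34*(-1/37)*(-30)) = 1/((34/37)*(-30)) = 1/(-1020/37) = -37/1020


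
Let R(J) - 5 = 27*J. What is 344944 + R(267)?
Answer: 352158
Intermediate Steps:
R(J) = 5 + 27*J
344944 + R(267) = 344944 + (5 + 27*267) = 344944 + (5 + 7209) = 344944 + 7214 = 352158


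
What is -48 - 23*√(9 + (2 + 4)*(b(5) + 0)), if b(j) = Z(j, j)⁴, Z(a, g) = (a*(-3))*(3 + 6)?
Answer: -48 - 759*√1830031 ≈ -1.0268e+6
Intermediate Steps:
Z(a, g) = -27*a (Z(a, g) = -3*a*9 = -27*a)
b(j) = 531441*j⁴ (b(j) = (-27*j)⁴ = 531441*j⁴)
-48 - 23*√(9 + (2 + 4)*(b(5) + 0)) = -48 - 23*√(9 + (2 + 4)*(531441*5⁴ + 0)) = -48 - 23*√(9 + 6*(531441*625 + 0)) = -48 - 23*√(9 + 6*(332150625 + 0)) = -48 - 23*√(9 + 6*332150625) = -48 - 23*√(9 + 1992903750) = -48 - 759*√1830031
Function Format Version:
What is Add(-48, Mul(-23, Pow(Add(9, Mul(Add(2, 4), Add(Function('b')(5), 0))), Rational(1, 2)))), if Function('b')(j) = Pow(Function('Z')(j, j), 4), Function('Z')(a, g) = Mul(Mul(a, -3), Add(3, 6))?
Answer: Add(-48, Mul(-759, Pow(1830031, Rational(1, 2)))) ≈ -1.0268e+6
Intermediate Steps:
Function('Z')(a, g) = Mul(-27, a) (Function('Z')(a, g) = Mul(Mul(-3, a), 9) = Mul(-27, a))
Function('b')(j) = Mul(531441, Pow(j, 4)) (Function('b')(j) = Pow(Mul(-27, j), 4) = Mul(531441, Pow(j, 4)))
Add(-48, Mul(-23, Pow(Add(9, Mul(Add(2, 4), Add(Function('b')(5), 0))), Rational(1, 2)))) = Add(-48, Mul(-23, Pow(Add(9, Mul(Add(2, 4), Add(Mul(531441, Pow(5, 4)), 0))), Rational(1, 2)))) = Add(-48, Mul(-23, Pow(Add(9, Mul(6, Add(Mul(531441, 625), 0))), Rational(1, 2)))) = Add(-48, Mul(-23, Pow(Add(9, Mul(6, Add(332150625, 0))), Rational(1, 2)))) = Add(-48, Mul(-23, Pow(Add(9, Mul(6, 332150625)), Rational(1, 2)))) = Add(-48, Mul(-23, Pow(Add(9, 1992903750), Rational(1, 2)))) = Add(-48, Mul(-23, Pow(1992903759, Rational(1, 2)))) = Add(-48, Mul(-23, Mul(33, Pow(1830031, Rational(1, 2))))) = Add(-48, Mul(-759, Pow(1830031, Rational(1, 2))))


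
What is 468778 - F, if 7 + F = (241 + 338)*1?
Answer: 468206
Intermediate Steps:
F = 572 (F = -7 + (241 + 338)*1 = -7 + 579*1 = -7 + 579 = 572)
468778 - F = 468778 - 1*572 = 468778 - 572 = 468206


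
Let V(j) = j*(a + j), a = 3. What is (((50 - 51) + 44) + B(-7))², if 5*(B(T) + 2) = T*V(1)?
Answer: 31329/25 ≈ 1253.2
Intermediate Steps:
V(j) = j*(3 + j)
B(T) = -2 + 4*T/5 (B(T) = -2 + (T*(1*(3 + 1)))/5 = -2 + (T*(1*4))/5 = -2 + (T*4)/5 = -2 + (4*T)/5 = -2 + 4*T/5)
(((50 - 51) + 44) + B(-7))² = (((50 - 51) + 44) + (-2 + (⅘)*(-7)))² = ((-1 + 44) + (-2 - 28/5))² = (43 - 38/5)² = (177/5)² = 31329/25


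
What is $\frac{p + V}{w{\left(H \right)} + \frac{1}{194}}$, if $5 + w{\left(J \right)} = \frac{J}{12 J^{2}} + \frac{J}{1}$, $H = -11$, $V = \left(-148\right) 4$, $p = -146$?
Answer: $\frac{9449352}{204895} \approx 46.118$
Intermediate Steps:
$V = -592$
$w{\left(J \right)} = -5 + J + \frac{1}{12 J}$ ($w{\left(J \right)} = -5 + \left(\frac{J}{12 J^{2}} + \frac{J}{1}\right) = -5 + \left(J \frac{1}{12 J^{2}} + J 1\right) = -5 + \left(\frac{1}{12 J} + J\right) = -5 + \left(J + \frac{1}{12 J}\right) = -5 + J + \frac{1}{12 J}$)
$\frac{p + V}{w{\left(H \right)} + \frac{1}{194}} = \frac{-146 - 592}{\left(-5 - 11 + \frac{1}{12 \left(-11\right)}\right) + \frac{1}{194}} = - \frac{738}{\left(-5 - 11 + \frac{1}{12} \left(- \frac{1}{11}\right)\right) + \frac{1}{194}} = - \frac{738}{\left(-5 - 11 - \frac{1}{132}\right) + \frac{1}{194}} = - \frac{738}{- \frac{2113}{132} + \frac{1}{194}} = - \frac{738}{- \frac{204895}{12804}} = \left(-738\right) \left(- \frac{12804}{204895}\right) = \frac{9449352}{204895}$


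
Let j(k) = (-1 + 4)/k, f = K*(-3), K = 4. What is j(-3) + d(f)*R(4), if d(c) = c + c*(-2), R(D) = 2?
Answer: 23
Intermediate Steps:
f = -12 (f = 4*(-3) = -12)
j(k) = 3/k
d(c) = -c (d(c) = c - 2*c = -c)
j(-3) + d(f)*R(4) = 3/(-3) - 1*(-12)*2 = 3*(-1/3) + 12*2 = -1 + 24 = 23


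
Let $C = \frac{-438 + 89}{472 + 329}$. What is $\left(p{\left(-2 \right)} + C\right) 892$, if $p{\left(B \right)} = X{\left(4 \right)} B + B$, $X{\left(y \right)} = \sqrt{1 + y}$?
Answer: $- \frac{1740292}{801} - 1784 \sqrt{5} \approx -6161.8$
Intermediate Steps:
$C = - \frac{349}{801} \approx -0.43571$
$p{\left(B \right)} = B + B \sqrt{5}$ ($p{\left(B \right)} = \sqrt{1 + 4} B + B = \sqrt{5} B + B = B \sqrt{5} + B = B + B \sqrt{5}$)
$\left(p{\left(-2 \right)} + C\right) 892 = \left(- 2 \left(1 + \sqrt{5}\right) - \frac{349}{801}\right) 892 = \left(\left(-2 - 2 \sqrt{5}\right) - \frac{349}{801}\right) 892 = \left(- \frac{1951}{801} - 2 \sqrt{5}\right) 892 = - \frac{1740292}{801} - 1784 \sqrt{5}$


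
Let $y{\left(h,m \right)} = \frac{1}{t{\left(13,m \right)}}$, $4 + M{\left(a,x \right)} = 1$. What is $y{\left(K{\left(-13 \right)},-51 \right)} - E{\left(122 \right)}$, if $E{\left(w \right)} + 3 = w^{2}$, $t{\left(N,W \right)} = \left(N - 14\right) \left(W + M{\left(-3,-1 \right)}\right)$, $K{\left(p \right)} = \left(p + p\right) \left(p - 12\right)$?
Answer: $- \frac{803573}{54} \approx -14881.0$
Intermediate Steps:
$M{\left(a,x \right)} = -3$ ($M{\left(a,x \right)} = -4 + 1 = -3$)
$K{\left(p \right)} = 2 p \left(-12 + p\right)$
$t{\left(N,W \right)} = \left(-14 + N\right) \left(-3 + W\right)$ ($t{\left(N,W \right)} = \left(N - 14\right) \left(W - 3\right) = \left(-14 + N\right) \left(-3 + W\right)$)
$E{\left(w \right)} = -3 + w^{2}$
$y{\left(h,m \right)} = \frac{1}{3 - m}$ ($y{\left(h,m \right)} = \frac{1}{42 - 14 m - 39 + 13 m} = \frac{1}{3 - m}$)
$y{\left(K{\left(-13 \right)},-51 \right)} - E{\left(122 \right)} = - \frac{1}{-3 - 51} - \left(-3 + 122^{2}\right) = - \frac{1}{-54} - \left(-3 + 14884\right) = \left(-1\right) \left(- \frac{1}{54}\right) - 14881 = \frac{1}{54} - 14881 = - \frac{803573}{54}$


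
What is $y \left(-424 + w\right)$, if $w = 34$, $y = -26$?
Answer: $10140$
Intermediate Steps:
$y \left(-424 + w\right) = - 26 \left(-424 + 34\right) = \left(-26\right) \left(-390\right) = 10140$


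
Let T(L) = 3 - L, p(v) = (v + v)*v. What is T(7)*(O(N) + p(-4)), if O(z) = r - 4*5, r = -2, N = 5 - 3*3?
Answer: -40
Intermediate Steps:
p(v) = 2*v**2 (p(v) = (2*v)*v = 2*v**2)
N = -4 (N = 5 - 9 = -4)
O(z) = -22 (O(z) = -2 - 4*5 = -2 - 20 = -22)
T(7)*(O(N) + p(-4)) = (3 - 1*7)*(-22 + 2*(-4)**2) = (3 - 7)*(-22 + 2*16) = -4*(-22 + 32) = -4*10 = -40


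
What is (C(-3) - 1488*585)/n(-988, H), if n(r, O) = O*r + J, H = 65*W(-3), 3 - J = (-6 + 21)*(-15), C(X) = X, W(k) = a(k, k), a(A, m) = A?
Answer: -290161/64296 ≈ -4.5129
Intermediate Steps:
W(k) = k
J = 228 (J = 3 - (-6 + 21)*(-15) = 3 - 15*(-15) = 3 - 1*(-225) = 3 + 225 = 228)
H = -195 (H = 65*(-3) = -195)
n(r, O) = 228 + O*r (n(r, O) = O*r + 228 = 228 + O*r)
(C(-3) - 1488*585)/n(-988, H) = (-3 - 1488*585)/(228 - 195*(-988)) = (-3 - 870480)/(228 + 192660) = -870483/192888 = -870483*1/192888 = -290161/64296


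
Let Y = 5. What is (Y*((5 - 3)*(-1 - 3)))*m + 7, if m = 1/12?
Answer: 11/3 ≈ 3.6667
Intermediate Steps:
m = 1/12 ≈ 0.083333
(Y*((5 - 3)*(-1 - 3)))*m + 7 = (5*((5 - 3)*(-1 - 3)))*(1/12) + 7 = (5*(2*(-4)))*(1/12) + 7 = (5*(-8))*(1/12) + 7 = -40*1/12 + 7 = -10/3 + 7 = 11/3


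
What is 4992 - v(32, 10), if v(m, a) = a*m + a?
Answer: 4662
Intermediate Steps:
v(m, a) = a + a*m
4992 - v(32, 10) = 4992 - 10*(1 + 32) = 4992 - 10*33 = 4992 - 1*330 = 4992 - 330 = 4662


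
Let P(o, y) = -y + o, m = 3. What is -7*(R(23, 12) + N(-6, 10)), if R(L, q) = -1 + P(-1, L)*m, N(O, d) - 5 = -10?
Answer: 546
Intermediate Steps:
N(O, d) = -5 (N(O, d) = 5 - 10 = -5)
P(o, y) = o - y
R(L, q) = -4 - 3*L (R(L, q) = -1 + (-1 - L)*3 = -1 + (-3 - 3*L) = -4 - 3*L)
-7*(R(23, 12) + N(-6, 10)) = -7*((-4 - 3*23) - 5) = -7*((-4 - 69) - 5) = -7*(-73 - 5) = -7*(-78) = 546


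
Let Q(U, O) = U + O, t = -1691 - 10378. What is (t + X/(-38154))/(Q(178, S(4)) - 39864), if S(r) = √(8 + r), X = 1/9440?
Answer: 86256273062637763/283632979259377920 + 4346937109441*√3/283632979259377920 ≈ 0.30414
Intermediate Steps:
X = 1/9440 ≈ 0.00010593
t = -12069
Q(U, O) = O + U
(t + X/(-38154))/(Q(178, S(4)) - 39864) = (-12069 + (1/9440)/(-38154))/((√(8 + 4) + 178) - 39864) = (-12069 + (1/9440)*(-1/38154))/((√12 + 178) - 39864) = (-12069 - 1/360173760)/((2*√3 + 178) - 39864) = -4346937109441/(360173760*((178 + 2*√3) - 39864)) = -4346937109441/(360173760*(-39686 + 2*√3))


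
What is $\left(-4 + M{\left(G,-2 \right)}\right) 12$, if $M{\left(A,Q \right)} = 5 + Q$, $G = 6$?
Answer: $-12$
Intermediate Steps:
$\left(-4 + M{\left(G,-2 \right)}\right) 12 = \left(-4 + \left(5 - 2\right)\right) 12 = \left(-4 + 3\right) 12 = \left(-1\right) 12 = -12$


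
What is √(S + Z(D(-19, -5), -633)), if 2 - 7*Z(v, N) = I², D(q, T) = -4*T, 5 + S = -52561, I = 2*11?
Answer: 2*I*√644777/7 ≈ 229.42*I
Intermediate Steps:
I = 22
S = -52566 (S = -5 - 52561 = -52566)
Z(v, N) = -482/7 (Z(v, N) = 2/7 - ⅐*22² = 2/7 - ⅐*484 = 2/7 - 484/7 = -482/7)
√(S + Z(D(-19, -5), -633)) = √(-52566 - 482/7) = √(-368444/7) = 2*I*√644777/7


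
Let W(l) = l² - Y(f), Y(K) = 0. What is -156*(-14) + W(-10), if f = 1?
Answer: 2284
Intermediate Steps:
W(l) = l² (W(l) = l² - 1*0 = l² + 0 = l²)
-156*(-14) + W(-10) = -156*(-14) + (-10)² = 2184 + 100 = 2284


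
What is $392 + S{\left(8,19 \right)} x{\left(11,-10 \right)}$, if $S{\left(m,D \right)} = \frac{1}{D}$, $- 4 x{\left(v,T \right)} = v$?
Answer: $\frac{29781}{76} \approx 391.86$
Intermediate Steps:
$x{\left(v,T \right)} = - \frac{v}{4}$
$392 + S{\left(8,19 \right)} x{\left(11,-10 \right)} = 392 + \frac{\left(- \frac{1}{4}\right) 11}{19} = 392 + \frac{1}{19} \left(- \frac{11}{4}\right) = 392 - \frac{11}{76} = \frac{29781}{76}$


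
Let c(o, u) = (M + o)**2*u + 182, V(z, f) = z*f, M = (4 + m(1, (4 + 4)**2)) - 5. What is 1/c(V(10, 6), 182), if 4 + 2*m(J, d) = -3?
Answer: 2/1121575 ≈ 1.7832e-6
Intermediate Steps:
m(J, d) = -7/2 (m(J, d) = -2 + (1/2)*(-3) = -2 - 3/2 = -7/2)
M = -9/2 (M = (4 - 7/2) - 5 = 1/2 - 5 = -9/2 ≈ -4.5000)
V(z, f) = f*z
c(o, u) = 182 + u*(-9/2 + o)**2 (c(o, u) = (-9/2 + o)**2*u + 182 = u*(-9/2 + o)**2 + 182 = 182 + u*(-9/2 + o)**2)
1/c(V(10, 6), 182) = 1/(182 + (1/4)*182*(-9 + 2*(6*10))**2) = 1/(182 + (1/4)*182*(-9 + 2*60)**2) = 1/(182 + (1/4)*182*(-9 + 120)**2) = 1/(182 + (1/4)*182*111**2) = 1/(182 + (1/4)*182*12321) = 1/(182 + 1121211/2) = 1/(1121575/2) = 2/1121575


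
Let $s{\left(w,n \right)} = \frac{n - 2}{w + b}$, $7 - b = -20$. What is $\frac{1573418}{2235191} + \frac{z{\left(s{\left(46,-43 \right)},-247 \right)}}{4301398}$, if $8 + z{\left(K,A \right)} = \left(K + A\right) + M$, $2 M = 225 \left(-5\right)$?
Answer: $\frac{141120855030307}{200529875737804} \approx 0.70374$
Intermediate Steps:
$b = 27$ ($b = 7 - -20 = 7 + 20 = 27$)
$M = - \frac{1125}{2}$ ($M = \frac{225 \left(-5\right)}{2} = \frac{1}{2} \left(-1125\right) = - \frac{1125}{2} \approx -562.5$)
$s{\left(w,n \right)} = \frac{-2 + n}{27 + w}$ ($s{\left(w,n \right)} = \frac{n - 2}{w + 27} = \frac{-2 + n}{27 + w}$)
$z{\left(K,A \right)} = - \frac{1141}{2} + A + K$ ($z{\left(K,A \right)} = -8 - \left(\frac{1125}{2} - A - K\right) = -8 + \left(- \frac{1125}{2} + A + K\right) = - \frac{1141}{2} + A + K$)
$\frac{1573418}{2235191} + \frac{z{\left(s{\left(46,-43 \right)},-247 \right)}}{4301398} = \frac{1573418}{2235191} + \frac{- \frac{1141}{2} - 247 + \frac{-2 - 43}{27 + 46}}{4301398} = 1573418 \cdot \frac{1}{2235191} + \left(- \frac{1141}{2} - 247 + \frac{1}{73} \left(-45\right)\right) \frac{1}{4301398} = \frac{224774}{319313} + \left(- \frac{1141}{2} - 247 + \frac{1}{73} \left(-45\right)\right) \frac{1}{4301398} = \frac{224774}{319313} + \left(- \frac{1141}{2} - 247 - \frac{45}{73}\right) \frac{1}{4301398} = \frac{224774}{319313} - \frac{119445}{628004108} = \frac{141120855030307}{200529875737804}$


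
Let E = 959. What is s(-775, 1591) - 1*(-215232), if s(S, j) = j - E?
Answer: 215864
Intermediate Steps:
s(S, j) = -959 + j (s(S, j) = j - 1*959 = j - 959 = -959 + j)
s(-775, 1591) - 1*(-215232) = (-959 + 1591) - 1*(-215232) = 632 + 215232 = 215864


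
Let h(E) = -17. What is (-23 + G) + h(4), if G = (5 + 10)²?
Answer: 185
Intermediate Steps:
G = 225 (G = 15² = 225)
(-23 + G) + h(4) = (-23 + 225) - 17 = 202 - 17 = 185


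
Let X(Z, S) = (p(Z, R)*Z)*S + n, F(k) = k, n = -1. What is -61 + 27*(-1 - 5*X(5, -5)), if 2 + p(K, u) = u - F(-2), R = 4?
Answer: 13547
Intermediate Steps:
p(K, u) = u (p(K, u) = -2 + (u - 1*(-2)) = -2 + (u + 2) = -2 + (2 + u) = u)
X(Z, S) = -1 + 4*S*Z (X(Z, S) = (4*Z)*S - 1 = 4*S*Z - 1 = -1 + 4*S*Z)
-61 + 27*(-1 - 5*X(5, -5)) = -61 + 27*(-1 - 5*(-1 + 4*(-5)*5)) = -61 + 27*(-1 - 5*(-1 - 100)) = -61 + 27*(-1 - 5*(-101)) = -61 + 27*(-1 + 505) = -61 + 27*504 = -61 + 13608 = 13547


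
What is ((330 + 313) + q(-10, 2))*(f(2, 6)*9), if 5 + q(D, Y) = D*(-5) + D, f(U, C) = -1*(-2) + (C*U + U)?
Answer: 97632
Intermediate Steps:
f(U, C) = 2 + U + C*U (f(U, C) = 2 + (U + C*U) = 2 + U + C*U)
q(D, Y) = -5 - 4*D (q(D, Y) = -5 + (D*(-5) + D) = -5 + (-5*D + D) = -5 - 4*D)
((330 + 313) + q(-10, 2))*(f(2, 6)*9) = ((330 + 313) + (-5 - 4*(-10)))*((2 + 2 + 6*2)*9) = (643 + (-5 + 40))*((2 + 2 + 12)*9) = (643 + 35)*(16*9) = 678*144 = 97632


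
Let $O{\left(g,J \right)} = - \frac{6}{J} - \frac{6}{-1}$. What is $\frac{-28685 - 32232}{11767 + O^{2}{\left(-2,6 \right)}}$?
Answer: $- \frac{60917}{11792} \approx -5.166$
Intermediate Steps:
$O{\left(g,J \right)} = 6 - \frac{6}{J}$ ($O{\left(g,J \right)} = - \frac{6}{J} - -6 = - \frac{6}{J} + 6 = 6 - \frac{6}{J}$)
$\frac{-28685 - 32232}{11767 + O^{2}{\left(-2,6 \right)}} = \frac{-28685 - 32232}{11767 + \left(6 - \frac{6}{6}\right)^{2}} = - \frac{60917}{11767 + \left(6 - 1\right)^{2}} = - \frac{60917}{11767 + 5^{2}} = - \frac{60917}{11767 + 25} = - \frac{60917}{11792}$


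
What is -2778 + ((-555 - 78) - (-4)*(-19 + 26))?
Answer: -3383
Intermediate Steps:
-2778 + ((-555 - 78) - (-4)*(-19 + 26)) = -2778 + (-633 - (-4)*7) = -2778 + (-633 - 1*(-28)) = -2778 + (-633 + 28) = -2778 - 605 = -3383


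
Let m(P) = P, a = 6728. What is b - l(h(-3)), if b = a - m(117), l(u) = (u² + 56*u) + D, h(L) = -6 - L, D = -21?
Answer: 6791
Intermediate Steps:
l(u) = -21 + u² + 56*u (l(u) = (u² + 56*u) - 21 = -21 + u² + 56*u)
b = 6611 (b = 6728 - 1*117 = 6728 - 117 = 6611)
b - l(h(-3)) = 6611 - (-21 + (-6 - 1*(-3))² + 56*(-6 - 1*(-3))) = 6611 - (-21 + (-6 + 3)² + 56*(-6 + 3)) = 6611 - (-21 + (-3)² + 56*(-3)) = 6611 - (-21 + 9 - 168) = 6611 - 1*(-180) = 6611 + 180 = 6791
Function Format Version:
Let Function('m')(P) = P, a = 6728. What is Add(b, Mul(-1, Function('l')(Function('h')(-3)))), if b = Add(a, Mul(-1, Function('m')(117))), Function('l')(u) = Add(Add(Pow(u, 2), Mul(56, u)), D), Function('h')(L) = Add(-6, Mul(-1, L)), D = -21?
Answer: 6791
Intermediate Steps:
Function('l')(u) = Add(-21, Pow(u, 2), Mul(56, u)) (Function('l')(u) = Add(Add(Pow(u, 2), Mul(56, u)), -21) = Add(-21, Pow(u, 2), Mul(56, u)))
b = 6611 (b = Add(6728, Mul(-1, 117)) = Add(6728, -117) = 6611)
Add(b, Mul(-1, Function('l')(Function('h')(-3)))) = Add(6611, Mul(-1, Add(-21, Pow(Add(-6, Mul(-1, -3)), 2), Mul(56, Add(-6, Mul(-1, -3)))))) = Add(6611, Mul(-1, Add(-21, Pow(Add(-6, 3), 2), Mul(56, Add(-6, 3))))) = Add(6611, Mul(-1, Add(-21, Pow(-3, 2), Mul(56, -3)))) = Add(6611, Mul(-1, Add(-21, 9, -168))) = Add(6611, Mul(-1, -180)) = Add(6611, 180) = 6791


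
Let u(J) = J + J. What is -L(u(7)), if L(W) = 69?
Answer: -69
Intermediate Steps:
u(J) = 2*J
-L(u(7)) = -1*69 = -69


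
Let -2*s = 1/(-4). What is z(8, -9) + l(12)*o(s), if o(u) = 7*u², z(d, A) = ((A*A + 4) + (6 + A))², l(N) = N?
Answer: 107605/16 ≈ 6725.3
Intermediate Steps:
s = ⅛ (s = -½/(-4) = -½*(-¼) = ⅛ ≈ 0.12500)
z(d, A) = (10 + A + A²)² (z(d, A) = ((A² + 4) + (6 + A))² = ((4 + A²) + (6 + A))² = (10 + A + A²)²)
z(8, -9) + l(12)*o(s) = (10 - 9 + (-9)²)² + 12*(7*(⅛)²) = (10 - 9 + 81)² + 12*(7*(1/64)) = 82² + 12*(7/64) = 6724 + 21/16 = 107605/16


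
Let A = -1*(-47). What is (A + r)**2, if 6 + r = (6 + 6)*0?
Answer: 1681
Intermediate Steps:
A = 47
r = -6 (r = -6 + (6 + 6)*0 = -6 + 12*0 = -6 + 0 = -6)
(A + r)**2 = (47 - 6)**2 = 41**2 = 1681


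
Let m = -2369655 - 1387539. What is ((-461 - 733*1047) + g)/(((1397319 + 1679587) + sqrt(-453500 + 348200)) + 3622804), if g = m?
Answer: -1515844895963/2244305709470 + 20362977*I*sqrt(13)/2244305709470 ≈ -0.67542 + 3.2714e-5*I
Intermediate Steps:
m = -3757194
g = -3757194
((-461 - 733*1047) + g)/(((1397319 + 1679587) + sqrt(-453500 + 348200)) + 3622804) = ((-461 - 733*1047) - 3757194)/(((1397319 + 1679587) + sqrt(-453500 + 348200)) + 3622804) = ((-461 - 767451) - 3757194)/((3076906 + sqrt(-105300)) + 3622804) = (-767912 - 3757194)/((3076906 + 90*I*sqrt(13)) + 3622804) = -4525106/(6699710 + 90*I*sqrt(13))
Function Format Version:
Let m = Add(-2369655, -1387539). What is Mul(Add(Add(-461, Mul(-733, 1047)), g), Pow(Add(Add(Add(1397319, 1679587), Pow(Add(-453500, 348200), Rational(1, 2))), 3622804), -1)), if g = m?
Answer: Add(Rational(-1515844895963, 2244305709470), Mul(Rational(20362977, 2244305709470), I, Pow(13, Rational(1, 2)))) ≈ Add(-0.67542, Mul(3.2714e-5, I))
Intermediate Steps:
m = -3757194
g = -3757194
Mul(Add(Add(-461, Mul(-733, 1047)), g), Pow(Add(Add(Add(1397319, 1679587), Pow(Add(-453500, 348200), Rational(1, 2))), 3622804), -1)) = Mul(Add(Add(-461, Mul(-733, 1047)), -3757194), Pow(Add(Add(Add(1397319, 1679587), Pow(Add(-453500, 348200), Rational(1, 2))), 3622804), -1)) = Mul(Add(Add(-461, -767451), -3757194), Pow(Add(Add(3076906, Pow(-105300, Rational(1, 2))), 3622804), -1)) = Mul(Add(-767912, -3757194), Pow(Add(Add(3076906, Mul(90, I, Pow(13, Rational(1, 2)))), 3622804), -1)) = Mul(-4525106, Pow(Add(6699710, Mul(90, I, Pow(13, Rational(1, 2)))), -1))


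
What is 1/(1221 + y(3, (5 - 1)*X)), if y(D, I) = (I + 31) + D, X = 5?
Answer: 1/1275 ≈ 0.00078431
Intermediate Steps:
y(D, I) = 31 + D + I (y(D, I) = (31 + I) + D = 31 + D + I)
1/(1221 + y(3, (5 - 1)*X)) = 1/(1221 + (31 + 3 + (5 - 1)*5)) = 1/(1221 + (31 + 3 + 4*5)) = 1/(1221 + (31 + 3 + 20)) = 1/(1221 + 54) = 1/1275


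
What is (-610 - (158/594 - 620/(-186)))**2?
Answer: 33211053121/88209 ≈ 3.7650e+5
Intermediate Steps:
(-610 - (158/594 - 620/(-186)))**2 = (-610 - (158*(1/594) - 620*(-1/186)))**2 = (-610 - (79/297 + 10/3))**2 = (-610 - 1*1069/297)**2 = (-610 - 1069/297)**2 = (-182239/297)**2 = 33211053121/88209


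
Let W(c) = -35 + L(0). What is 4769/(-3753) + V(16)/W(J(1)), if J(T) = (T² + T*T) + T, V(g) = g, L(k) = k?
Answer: -226963/131355 ≈ -1.7279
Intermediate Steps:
J(T) = T + 2*T² (J(T) = (T² + T²) + T = 2*T² + T = T + 2*T²)
W(c) = -35 (W(c) = -35 + 0 = -35)
4769/(-3753) + V(16)/W(J(1)) = 4769/(-3753) + 16/(-35) = 4769*(-1/3753) + 16*(-1/35) = -4769/3753 - 16/35 = -226963/131355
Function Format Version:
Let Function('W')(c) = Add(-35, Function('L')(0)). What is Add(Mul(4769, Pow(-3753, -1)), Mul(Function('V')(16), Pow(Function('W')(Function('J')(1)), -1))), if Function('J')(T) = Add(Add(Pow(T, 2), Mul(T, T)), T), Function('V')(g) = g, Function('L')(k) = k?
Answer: Rational(-226963, 131355) ≈ -1.7279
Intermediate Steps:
Function('J')(T) = Add(T, Mul(2, Pow(T, 2))) (Function('J')(T) = Add(Add(Pow(T, 2), Pow(T, 2)), T) = Add(Mul(2, Pow(T, 2)), T) = Add(T, Mul(2, Pow(T, 2))))
Function('W')(c) = -35 (Function('W')(c) = Add(-35, 0) = -35)
Add(Mul(4769, Pow(-3753, -1)), Mul(Function('V')(16), Pow(Function('W')(Function('J')(1)), -1))) = Add(Mul(4769, Pow(-3753, -1)), Mul(16, Pow(-35, -1))) = Add(Mul(4769, Rational(-1, 3753)), Mul(16, Rational(-1, 35))) = Add(Rational(-4769, 3753), Rational(-16, 35)) = Rational(-226963, 131355)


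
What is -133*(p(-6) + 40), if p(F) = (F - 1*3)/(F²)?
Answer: -21147/4 ≈ -5286.8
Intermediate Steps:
p(F) = (-3 + F)/F² (p(F) = (F - 3)/F² = (-3 + F)/F²)
-133*(p(-6) + 40) = -133*((-3 - 6)/(-6)² + 40) = -133*((1/36)*(-9) + 40) = -133*(-¼ + 40) = -133*159/4 = -21147/4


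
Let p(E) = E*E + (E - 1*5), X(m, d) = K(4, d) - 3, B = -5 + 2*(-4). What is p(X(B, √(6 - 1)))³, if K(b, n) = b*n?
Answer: 1017441 - 433660*√5 ≈ 47748.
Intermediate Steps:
B = -13 (B = -5 - 8 = -13)
X(m, d) = -3 + 4*d (X(m, d) = 4*d - 3 = -3 + 4*d)
p(E) = -5 + E + E² (p(E) = E² + (E - 5) = E² + (-5 + E) = -5 + E + E²)
p(X(B, √(6 - 1)))³ = (-5 + (-3 + 4*√(6 - 1)) + (-3 + 4*√(6 - 1))²)³ = (-5 + (-3 + 4*√5) + (-3 + 4*√5)²)³ = (-8 + (-3 + 4*√5)² + 4*√5)³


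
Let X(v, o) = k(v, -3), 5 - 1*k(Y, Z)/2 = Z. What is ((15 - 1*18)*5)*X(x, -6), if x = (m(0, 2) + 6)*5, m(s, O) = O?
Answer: -240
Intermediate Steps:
k(Y, Z) = 10 - 2*Z
x = 40 (x = (2 + 6)*5 = 8*5 = 40)
X(v, o) = 16 (X(v, o) = 10 - 2*(-3) = 10 + 6 = 16)
((15 - 1*18)*5)*X(x, -6) = ((15 - 1*18)*5)*16 = ((15 - 18)*5)*16 = -3*5*16 = -15*16 = -240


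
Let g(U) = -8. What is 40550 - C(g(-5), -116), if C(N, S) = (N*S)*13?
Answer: 28486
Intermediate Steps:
C(N, S) = 13*N*S
40550 - C(g(-5), -116) = 40550 - 13*(-8)*(-116) = 40550 - 1*12064 = 40550 - 12064 = 28486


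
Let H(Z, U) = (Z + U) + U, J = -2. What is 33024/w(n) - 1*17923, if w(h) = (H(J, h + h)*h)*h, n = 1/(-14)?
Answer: -2849731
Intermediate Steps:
n = -1/14 ≈ -0.071429
H(Z, U) = Z + 2*U (H(Z, U) = (U + Z) + U = Z + 2*U)
w(h) = h²*(-2 + 4*h) (w(h) = ((-2 + 2*(h + h))*h)*h = ((-2 + 2*(2*h))*h)*h = ((-2 + 4*h)*h)*h = (h*(-2 + 4*h))*h = h²*(-2 + 4*h))
33024/w(n) - 1*17923 = 33024/(((-1/14)²*(-2 + 4*(-1/14)))) - 1*17923 = 33024/(((-2 - 2/7)/196)) - 17923 = 33024/(((1/196)*(-16/7))) - 17923 = 33024/(-4/343) - 17923 = 33024*(-343/4) - 17923 = -2831808 - 17923 = -2849731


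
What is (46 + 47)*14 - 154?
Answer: 1148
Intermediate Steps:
(46 + 47)*14 - 154 = 93*14 - 154 = 1302 - 154 = 1148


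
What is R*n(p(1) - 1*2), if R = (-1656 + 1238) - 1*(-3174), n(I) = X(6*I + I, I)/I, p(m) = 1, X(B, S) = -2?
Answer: 5512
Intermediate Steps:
n(I) = -2/I
R = 2756 (R = -418 + 3174 = 2756)
R*n(p(1) - 1*2) = 2756*(-2/(1 - 1*2)) = 2756*(-2/(1 - 2)) = 2756*(-2/(-1)) = 2756*(-2*(-1)) = 2756*2 = 5512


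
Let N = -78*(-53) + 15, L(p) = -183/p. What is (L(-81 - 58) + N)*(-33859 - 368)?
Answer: -19745350938/139 ≈ -1.4205e+8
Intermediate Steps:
N = 4149 (N = 4134 + 15 = 4149)
(L(-81 - 58) + N)*(-33859 - 368) = (-183/(-81 - 58) + 4149)*(-33859 - 368) = (-183/(-139) + 4149)*(-34227) = (-183*(-1/139) + 4149)*(-34227) = (183/139 + 4149)*(-34227) = (576894/139)*(-34227) = -19745350938/139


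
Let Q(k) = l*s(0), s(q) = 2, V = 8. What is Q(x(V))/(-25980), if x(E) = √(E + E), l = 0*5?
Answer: 0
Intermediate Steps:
l = 0
x(E) = √2*√E (x(E) = √(2*E) = √2*√E)
Q(k) = 0 (Q(k) = 0*2 = 0)
Q(x(V))/(-25980) = 0/(-25980) = 0*(-1/25980) = 0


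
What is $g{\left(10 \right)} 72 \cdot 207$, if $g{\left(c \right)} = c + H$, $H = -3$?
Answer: $104328$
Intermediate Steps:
$g{\left(c \right)} = -3 + c$ ($g{\left(c \right)} = c - 3 = -3 + c$)
$g{\left(10 \right)} 72 \cdot 207 = \left(-3 + 10\right) 72 \cdot 207 = 7 \cdot 72 \cdot 207 = 504 \cdot 207 = 104328$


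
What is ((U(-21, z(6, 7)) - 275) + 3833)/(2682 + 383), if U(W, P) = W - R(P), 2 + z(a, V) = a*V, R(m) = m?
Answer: 3497/3065 ≈ 1.1409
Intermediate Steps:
z(a, V) = -2 + V*a (z(a, V) = -2 + a*V = -2 + V*a)
U(W, P) = W - P
((U(-21, z(6, 7)) - 275) + 3833)/(2682 + 383) = (((-21 - (-2 + 7*6)) - 275) + 3833)/(2682 + 383) = (((-21 - (-2 + 42)) - 275) + 3833)/3065 = (((-21 - 1*40) - 275) + 3833)*(1/3065) = (((-21 - 40) - 275) + 3833)*(1/3065) = ((-61 - 275) + 3833)*(1/3065) = (-336 + 3833)*(1/3065) = 3497*(1/3065) = 3497/3065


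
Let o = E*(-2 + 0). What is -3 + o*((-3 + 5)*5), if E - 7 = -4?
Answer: -63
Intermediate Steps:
E = 3 (E = 7 - 4 = 3)
o = -6 (o = 3*(-2 + 0) = 3*(-2) = -6)
-3 + o*((-3 + 5)*5) = -3 - 6*(-3 + 5)*5 = -3 - 12*5 = -3 - 6*10 = -3 - 60 = -63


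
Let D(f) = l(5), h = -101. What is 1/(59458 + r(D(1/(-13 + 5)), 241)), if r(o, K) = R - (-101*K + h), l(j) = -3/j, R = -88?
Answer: 1/83812 ≈ 1.1931e-5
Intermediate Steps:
D(f) = -3/5
r(o, K) = 13 + 101*K (r(o, K) = -88 - (-101*K - 101) = -88 - (-101 - 101*K) = -88 + (101 + 101*K) = 13 + 101*K)
1/(59458 + r(D(1/(-13 + 5)), 241)) = 1/(59458 + (13 + 101*241)) = 1/(59458 + (13 + 24341)) = 1/(59458 + 24354) = 1/83812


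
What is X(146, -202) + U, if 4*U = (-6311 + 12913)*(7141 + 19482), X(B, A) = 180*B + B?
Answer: 87935375/2 ≈ 4.3968e+7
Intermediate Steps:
X(B, A) = 181*B
U = 87882523/2 (U = ((-6311 + 12913)*(7141 + 19482))/4 = (6602*26623)/4 = (¼)*175765046 = 87882523/2 ≈ 4.3941e+7)
X(146, -202) + U = 181*146 + 87882523/2 = 26426 + 87882523/2 = 87935375/2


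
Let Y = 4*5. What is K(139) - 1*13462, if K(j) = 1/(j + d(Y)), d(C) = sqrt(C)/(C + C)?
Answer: -20807919578/1545679 - 4*sqrt(5)/1545679 ≈ -13462.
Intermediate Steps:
Y = 20
d(C) = 1/(2*sqrt(C)) (d(C) = sqrt(C)/((2*C)) = (1/(2*C))*sqrt(C) = 1/(2*sqrt(C)))
K(j) = 1/(j + sqrt(5)/20) (K(j) = 1/(j + 1/(2*sqrt(20))) = 1/(j + (sqrt(5)/10)/2) = 1/(j + sqrt(5)/20))
K(139) - 1*13462 = 20/(sqrt(5) + 20*139) - 1*13462 = 20/(sqrt(5) + 2780) - 13462 = 20/(2780 + sqrt(5)) - 13462 = -13462 + 20/(2780 + sqrt(5))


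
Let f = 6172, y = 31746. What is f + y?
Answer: 37918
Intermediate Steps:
f + y = 6172 + 31746 = 37918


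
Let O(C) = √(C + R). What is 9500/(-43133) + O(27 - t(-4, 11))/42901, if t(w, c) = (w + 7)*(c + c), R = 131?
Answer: -9500/43133 + 2*√23/42901 ≈ -0.22003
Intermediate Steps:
t(w, c) = 2*c*(7 + w) (t(w, c) = (7 + w)*(2*c) = 2*c*(7 + w))
O(C) = √(131 + C) (O(C) = √(C + 131) = √(131 + C))
9500/(-43133) + O(27 - t(-4, 11))/42901 = 9500/(-43133) + √(131 + (27 - 2*11*(7 - 4)))/42901 = 9500*(-1/43133) + √(131 + (27 - 2*11*3))*(1/42901) = -9500/43133 + √(131 + (27 - 1*66))*(1/42901) = -9500/43133 + √(131 + (27 - 66))*(1/42901) = -9500/43133 + √(131 - 39)*(1/42901) = -9500/43133 + √92*(1/42901) = -9500/43133 + (2*√23)*(1/42901) = -9500/43133 + 2*√23/42901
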